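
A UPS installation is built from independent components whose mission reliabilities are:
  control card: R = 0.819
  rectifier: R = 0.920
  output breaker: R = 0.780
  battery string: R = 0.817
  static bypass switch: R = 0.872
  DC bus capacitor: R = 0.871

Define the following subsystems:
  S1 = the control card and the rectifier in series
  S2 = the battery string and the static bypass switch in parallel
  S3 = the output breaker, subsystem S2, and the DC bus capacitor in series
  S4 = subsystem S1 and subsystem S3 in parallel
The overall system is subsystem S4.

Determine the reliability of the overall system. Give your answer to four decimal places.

0.9170

Series (control card and rectifier): 0.819000 × 0.920000 = 0.753480
Parallel (battery string and static bypass switch): 1 − (1 − 0.817000)(1 − 0.872000) = 0.976576
Series (output breaker, [0.976576], and DC bus capacitor): 0.780000 × 0.976576 × 0.871000 = 0.663466
Parallel ([0.753480] and [0.663466]): 1 − (1 − 0.753480)(1 − 0.663466) = 0.9170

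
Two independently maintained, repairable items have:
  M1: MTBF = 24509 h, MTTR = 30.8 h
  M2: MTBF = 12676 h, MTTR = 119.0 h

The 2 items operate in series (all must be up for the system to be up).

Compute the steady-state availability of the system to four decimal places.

0.9895

A(M1) = MTBF/(MTBF+MTTR) = 24509/(24509+30.8) = 0.998745
A(M2) = MTBF/(MTBF+MTTR) = 12676/(12676+119.0) = 0.990699
Series availability: 0.998745 × 0.990699 = 0.9895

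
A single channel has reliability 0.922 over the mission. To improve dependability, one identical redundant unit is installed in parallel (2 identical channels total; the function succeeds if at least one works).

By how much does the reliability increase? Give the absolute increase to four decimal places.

R_before = 0.922
R_after = 1 − (1 − 0.922)^2 = 0.9939
ΔR = 0.9939 − 0.922 = 0.0719

0.0719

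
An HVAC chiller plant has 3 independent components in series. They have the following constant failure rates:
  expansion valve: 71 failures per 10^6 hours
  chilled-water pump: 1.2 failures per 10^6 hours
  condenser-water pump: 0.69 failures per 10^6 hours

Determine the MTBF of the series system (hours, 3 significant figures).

Series of exponential components: λ_sys = Σ λ_i
λ_sys = 0.000071 + 0.0000012 + 0.00000069 = 7.2890e-05 /h
MTBF = 1 / λ_sys = 13700 h

13700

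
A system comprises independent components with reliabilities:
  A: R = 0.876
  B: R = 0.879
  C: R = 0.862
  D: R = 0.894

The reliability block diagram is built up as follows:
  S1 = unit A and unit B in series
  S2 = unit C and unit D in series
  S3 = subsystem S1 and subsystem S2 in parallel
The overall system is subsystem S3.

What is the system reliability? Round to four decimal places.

0.9472

Series (A and B): 0.876000 × 0.879000 = 0.770004
Series (C and D): 0.862000 × 0.894000 = 0.770628
Parallel ([0.770004] and [0.770628]): 1 − (1 − 0.770004)(1 − 0.770628) = 0.9472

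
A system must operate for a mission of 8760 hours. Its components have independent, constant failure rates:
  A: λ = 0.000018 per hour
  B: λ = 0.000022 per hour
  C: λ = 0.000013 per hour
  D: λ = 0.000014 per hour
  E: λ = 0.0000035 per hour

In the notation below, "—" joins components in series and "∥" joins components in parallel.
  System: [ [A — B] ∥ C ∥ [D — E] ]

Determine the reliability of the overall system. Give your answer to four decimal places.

0.9955

R(A) = exp(−0.000018 × 8760) = 0.854123
R(B) = exp(−0.000022 × 8760) = 0.824713
R(C) = exp(−0.000013 × 8760) = 0.892365
R(D) = exp(−0.000014 × 8760) = 0.884582
R(E) = exp(−0.0000035 × 8760) = 0.969805
Series (A and B): 0.854123 × 0.824713 = 0.704406
Series (D and E): 0.884582 × 0.969805 = 0.857872
Parallel ([0.704406], C, and [0.857872]): 1 − (1 − 0.704406)(1 − 0.892365)(1 − 0.857872) = 0.9955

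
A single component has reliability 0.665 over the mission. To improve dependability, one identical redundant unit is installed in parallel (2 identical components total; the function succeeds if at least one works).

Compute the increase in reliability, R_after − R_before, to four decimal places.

R_before = 0.665
R_after = 1 − (1 − 0.665)^2 = 0.8878
ΔR = 0.8878 − 0.665 = 0.2228

0.2228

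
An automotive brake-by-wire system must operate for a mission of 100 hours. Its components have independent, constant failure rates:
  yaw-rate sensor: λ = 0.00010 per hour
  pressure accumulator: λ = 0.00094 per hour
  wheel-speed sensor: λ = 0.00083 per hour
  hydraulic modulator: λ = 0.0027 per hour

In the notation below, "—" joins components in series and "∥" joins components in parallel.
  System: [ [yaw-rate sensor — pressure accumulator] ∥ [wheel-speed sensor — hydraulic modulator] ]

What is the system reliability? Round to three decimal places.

0.971

R(yaw-rate sensor) = exp(−0.00010 × 100) = 0.99005
R(pressure accumulator) = exp(−0.00094 × 100) = 0.91028
R(wheel-speed sensor) = exp(−0.00083 × 100) = 0.92035
R(hydraulic modulator) = exp(−0.0027 × 100) = 0.76338
Series (yaw-rate sensor and pressure accumulator): 0.99005 × 0.91028 = 0.90122
Series (wheel-speed sensor and hydraulic modulator): 0.92035 × 0.76338 = 0.70258
Parallel ([0.90122] and [0.70258]): 1 − (1 − 0.90122)(1 − 0.70258) = 0.971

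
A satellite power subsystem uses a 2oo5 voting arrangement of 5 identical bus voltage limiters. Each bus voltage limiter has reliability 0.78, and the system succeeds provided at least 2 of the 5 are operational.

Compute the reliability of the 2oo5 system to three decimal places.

0.990

R = Σ_{i=2}^{5} C(5,i) p^i (1−p)^{5−i} with p = 0.78
C(5,2)·0.78^2·0.22^3 = 0.06478
C(5,3)·0.78^3·0.22^2 = 0.22968
C(5,4)·0.78^4·0.22^1 = 0.40717
C(5,5)·0.78^5·0.22^0 = 0.28872
Sum = 0.990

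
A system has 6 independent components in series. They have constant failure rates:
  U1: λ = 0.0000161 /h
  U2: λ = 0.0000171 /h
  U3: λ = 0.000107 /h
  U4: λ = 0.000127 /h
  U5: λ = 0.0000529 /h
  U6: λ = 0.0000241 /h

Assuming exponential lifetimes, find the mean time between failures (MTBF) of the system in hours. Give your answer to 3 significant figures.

Series of exponential components: λ_sys = Σ λ_i
λ_sys = 0.0000161 + 0.0000171 + 0.000107 + 0.000127 + 0.0000529 + 0.0000241 = 3.4420e-04 /h
MTBF = 1 / λ_sys = 2910 h

2910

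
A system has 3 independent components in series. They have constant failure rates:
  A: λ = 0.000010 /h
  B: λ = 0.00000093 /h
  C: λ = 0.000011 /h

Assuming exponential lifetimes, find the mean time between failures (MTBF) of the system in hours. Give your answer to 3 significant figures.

Series of exponential components: λ_sys = Σ λ_i
λ_sys = 0.000010 + 0.00000093 + 0.000011 = 2.1930e-05 /h
MTBF = 1 / λ_sys = 45600 h

45600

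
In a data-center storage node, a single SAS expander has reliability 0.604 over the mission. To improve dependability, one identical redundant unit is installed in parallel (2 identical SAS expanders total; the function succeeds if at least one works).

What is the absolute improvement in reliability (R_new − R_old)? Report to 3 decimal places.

R_before = 0.604
R_after = 1 − (1 − 0.604)^2 = 0.843
ΔR = 0.843 − 0.604 = 0.239

0.239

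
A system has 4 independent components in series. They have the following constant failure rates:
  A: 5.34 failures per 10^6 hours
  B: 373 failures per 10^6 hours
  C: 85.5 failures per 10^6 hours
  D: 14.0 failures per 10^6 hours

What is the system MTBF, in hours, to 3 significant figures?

Series of exponential components: λ_sys = Σ λ_i
λ_sys = 0.00000534 + 0.000373 + 0.0000855 + 0.0000140 = 4.7784e-04 /h
MTBF = 1 / λ_sys = 2090 h

2090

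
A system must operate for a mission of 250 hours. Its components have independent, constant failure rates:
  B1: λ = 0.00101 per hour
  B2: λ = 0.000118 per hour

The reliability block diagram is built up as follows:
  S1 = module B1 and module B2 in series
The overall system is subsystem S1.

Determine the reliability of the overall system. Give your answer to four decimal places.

0.7543

R(B1) = exp(−0.00101 × 250) = 0.776856
R(B2) = exp(−0.000118 × 250) = 0.970931
Series (B1 and B2): 0.776856 × 0.970931 = 0.7543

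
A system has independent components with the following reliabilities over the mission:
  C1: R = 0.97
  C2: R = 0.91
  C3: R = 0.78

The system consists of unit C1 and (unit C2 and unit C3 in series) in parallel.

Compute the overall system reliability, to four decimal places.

0.9913

Series (C2 and C3): 0.910000 × 0.780000 = 0.709800
Parallel (C1 and [0.709800]): 1 − (1 − 0.970000)(1 − 0.709800) = 0.9913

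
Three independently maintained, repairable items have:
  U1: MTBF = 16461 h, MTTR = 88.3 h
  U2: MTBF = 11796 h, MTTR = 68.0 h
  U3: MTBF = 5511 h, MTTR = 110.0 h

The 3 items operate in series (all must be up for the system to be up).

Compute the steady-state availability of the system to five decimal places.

A(U1) = MTBF/(MTBF+MTTR) = 16461/(16461+88.3) = 0.994664
A(U2) = MTBF/(MTBF+MTTR) = 11796/(11796+68.0) = 0.994268
A(U3) = MTBF/(MTBF+MTTR) = 5511/(5511+110.0) = 0.980431
Series availability: 0.994664 × 0.994268 × 0.980431 = 0.96961

0.96961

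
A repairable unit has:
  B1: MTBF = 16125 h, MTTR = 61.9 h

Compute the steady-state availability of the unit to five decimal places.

0.99618

A(B1) = MTBF/(MTBF+MTTR) = 16125/(16125+61.9) = 0.99618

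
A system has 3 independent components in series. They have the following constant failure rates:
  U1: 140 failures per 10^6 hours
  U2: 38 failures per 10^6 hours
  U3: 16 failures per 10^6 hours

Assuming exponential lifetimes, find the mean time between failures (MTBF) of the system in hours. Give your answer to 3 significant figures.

Series of exponential components: λ_sys = Σ λ_i
λ_sys = 0.00014 + 0.000038 + 0.000016 = 1.9400e-04 /h
MTBF = 1 / λ_sys = 5150 h

5150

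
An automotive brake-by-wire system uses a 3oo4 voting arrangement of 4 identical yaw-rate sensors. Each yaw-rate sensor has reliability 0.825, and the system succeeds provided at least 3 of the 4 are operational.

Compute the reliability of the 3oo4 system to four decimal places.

R = Σ_{i=3}^{4} C(4,i) p^i (1−p)^{4−i} with p = 0.825
C(4,3)·0.825^3·0.175^1 = 0.393061
C(4,4)·0.825^4·0.175^0 = 0.463250
Sum = 0.8563

0.8563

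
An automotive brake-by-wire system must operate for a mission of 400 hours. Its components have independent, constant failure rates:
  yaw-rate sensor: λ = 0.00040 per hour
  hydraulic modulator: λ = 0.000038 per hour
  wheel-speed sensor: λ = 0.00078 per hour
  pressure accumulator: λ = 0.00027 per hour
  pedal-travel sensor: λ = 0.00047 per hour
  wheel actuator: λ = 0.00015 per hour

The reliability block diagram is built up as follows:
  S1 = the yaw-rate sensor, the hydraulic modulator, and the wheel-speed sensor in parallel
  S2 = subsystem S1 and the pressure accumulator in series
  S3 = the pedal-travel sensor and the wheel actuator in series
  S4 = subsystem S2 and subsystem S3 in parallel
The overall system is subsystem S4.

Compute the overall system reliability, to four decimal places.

0.9774

R(yaw-rate sensor) = exp(−0.00040 × 400) = 0.852144
R(hydraulic modulator) = exp(−0.000038 × 400) = 0.984915
R(wheel-speed sensor) = exp(−0.00078 × 400) = 0.731982
R(pressure accumulator) = exp(−0.00027 × 400) = 0.897628
R(pedal-travel sensor) = exp(−0.00047 × 400) = 0.828615
R(wheel actuator) = exp(−0.00015 × 400) = 0.941765
Parallel (yaw-rate sensor, hydraulic modulator, and wheel-speed sensor): 1 − (1 − 0.852144)(1 − 0.984915)(1 − 0.731982) = 0.999402
Series ([0.999402] and pressure accumulator): 0.999402 × 0.897628 = 0.897091
Series (pedal-travel sensor and wheel actuator): 0.828615 × 0.941765 = 0.780361
Parallel ([0.897091] and [0.780361]): 1 − (1 − 0.897091)(1 − 0.780361) = 0.9774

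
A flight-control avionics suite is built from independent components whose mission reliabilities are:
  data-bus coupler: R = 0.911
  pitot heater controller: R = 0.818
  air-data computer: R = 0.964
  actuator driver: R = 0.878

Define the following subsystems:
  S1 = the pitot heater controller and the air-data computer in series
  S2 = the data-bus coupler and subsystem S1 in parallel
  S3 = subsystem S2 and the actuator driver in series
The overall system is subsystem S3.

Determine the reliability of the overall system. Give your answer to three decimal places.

0.861

Series (pitot heater controller and air-data computer): 0.81800 × 0.96400 = 0.78855
Parallel (data-bus coupler and [0.78855]): 1 − (1 − 0.91100)(1 − 0.78855) = 0.98118
Series ([0.98118] and actuator driver): 0.98118 × 0.87800 = 0.861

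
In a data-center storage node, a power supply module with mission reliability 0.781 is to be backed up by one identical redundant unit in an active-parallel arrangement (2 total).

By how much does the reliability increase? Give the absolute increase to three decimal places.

0.171

R_before = 0.781
R_after = 1 − (1 − 0.781)^2 = 0.952
ΔR = 0.952 − 0.781 = 0.171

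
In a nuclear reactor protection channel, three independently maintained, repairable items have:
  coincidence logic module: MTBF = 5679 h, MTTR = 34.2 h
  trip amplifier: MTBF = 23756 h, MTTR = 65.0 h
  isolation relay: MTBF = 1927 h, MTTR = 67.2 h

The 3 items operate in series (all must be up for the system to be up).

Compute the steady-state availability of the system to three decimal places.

A(coincidence logic module) = MTBF/(MTBF+MTTR) = 5679/(5679+34.2) = 0.994014
A(trip amplifier) = MTBF/(MTBF+MTTR) = 23756/(23756+65.0) = 0.997271
A(isolation relay) = MTBF/(MTBF+MTTR) = 1927/(1927+67.2) = 0.966302
Series availability: 0.994014 × 0.997271 × 0.966302 = 0.958

0.958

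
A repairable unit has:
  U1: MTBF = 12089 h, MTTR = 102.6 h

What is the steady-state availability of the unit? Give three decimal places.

A(U1) = MTBF/(MTBF+MTTR) = 12089/(12089+102.6) = 0.992

0.992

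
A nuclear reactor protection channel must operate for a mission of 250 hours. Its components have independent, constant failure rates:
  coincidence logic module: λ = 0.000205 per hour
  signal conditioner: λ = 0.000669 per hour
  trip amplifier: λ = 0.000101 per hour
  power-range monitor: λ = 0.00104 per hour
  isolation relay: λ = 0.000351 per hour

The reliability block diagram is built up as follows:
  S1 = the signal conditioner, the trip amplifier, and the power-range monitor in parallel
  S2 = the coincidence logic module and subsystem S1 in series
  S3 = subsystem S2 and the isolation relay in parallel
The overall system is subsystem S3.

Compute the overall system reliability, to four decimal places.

0.9957

R(coincidence logic module) = exp(−0.000205 × 250) = 0.950041
R(signal conditioner) = exp(−0.000669 × 250) = 0.845988
R(trip amplifier) = exp(−0.000101 × 250) = 0.975066
R(power-range monitor) = exp(−0.00104 × 250) = 0.771052
R(isolation relay) = exp(−0.000351 × 250) = 0.915990
Parallel (signal conditioner, trip amplifier, and power-range monitor): 1 − (1 − 0.845988)(1 − 0.975066)(1 − 0.771052) = 0.999121
Series (coincidence logic module and [0.999121]): 0.950041 × 0.999121 = 0.949206
Parallel ([0.949206] and isolation relay): 1 − (1 − 0.949206)(1 − 0.915990) = 0.9957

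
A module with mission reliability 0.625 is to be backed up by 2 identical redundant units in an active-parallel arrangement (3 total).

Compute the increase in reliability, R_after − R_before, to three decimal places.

0.322

R_before = 0.625
R_after = 1 − (1 − 0.625)^3 = 0.947
ΔR = 0.947 − 0.625 = 0.322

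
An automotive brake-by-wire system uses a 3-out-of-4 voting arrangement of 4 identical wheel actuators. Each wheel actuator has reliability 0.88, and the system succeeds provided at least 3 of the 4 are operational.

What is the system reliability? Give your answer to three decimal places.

0.927

R = Σ_{i=3}^{4} C(4,i) p^i (1−p)^{4−i} with p = 0.88
C(4,3)·0.88^3·0.12^1 = 0.32711
C(4,4)·0.88^4·0.12^0 = 0.59970
Sum = 0.927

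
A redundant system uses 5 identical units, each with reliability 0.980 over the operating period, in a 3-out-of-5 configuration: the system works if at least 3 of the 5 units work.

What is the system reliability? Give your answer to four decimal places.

0.9999

R = Σ_{i=3}^{5} C(5,i) p^i (1−p)^{5−i} with p = 0.980
C(5,3)·0.980^3·0.020^2 = 0.003765
C(5,4)·0.980^4·0.020^1 = 0.092237
C(5,5)·0.980^5·0.020^0 = 0.903921
Sum = 0.9999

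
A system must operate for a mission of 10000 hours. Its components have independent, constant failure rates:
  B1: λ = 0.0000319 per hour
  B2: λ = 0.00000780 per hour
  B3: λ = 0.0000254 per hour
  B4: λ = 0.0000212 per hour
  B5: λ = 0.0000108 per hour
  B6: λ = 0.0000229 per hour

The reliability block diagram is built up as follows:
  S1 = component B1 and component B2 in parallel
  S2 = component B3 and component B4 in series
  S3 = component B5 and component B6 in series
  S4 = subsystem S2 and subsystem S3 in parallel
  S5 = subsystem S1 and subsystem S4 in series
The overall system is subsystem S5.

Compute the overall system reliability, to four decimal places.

0.8751

R(B1) = exp(−0.0000319 × 10000) = 0.726876
R(B2) = exp(−0.00000780 × 10000) = 0.924964
R(B3) = exp(−0.0000254 × 10000) = 0.775692
R(B4) = exp(−0.0000212 × 10000) = 0.808965
R(B5) = exp(−0.0000108 × 10000) = 0.897628
R(B6) = exp(−0.0000229 × 10000) = 0.795329
Parallel (B1 and B2): 1 − (1 − 0.726876)(1 − 0.924964) = 0.979506
Series (B3 and B4): 0.775692 × 0.808965 = 0.627508
Series (B5 and B6): 0.897628 × 0.795329 = 0.713910
Parallel ([0.627508] and [0.713910]): 1 − (1 − 0.627508)(1 − 0.713910) = 0.893434
Series ([0.979506] and [0.893434]): 0.979506 × 0.893434 = 0.8751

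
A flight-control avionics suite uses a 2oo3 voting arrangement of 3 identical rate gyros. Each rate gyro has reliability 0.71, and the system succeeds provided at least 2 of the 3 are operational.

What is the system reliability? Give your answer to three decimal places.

0.796

R = Σ_{i=2}^{3} C(3,i) p^i (1−p)^{3−i} with p = 0.71
C(3,2)·0.71^2·0.29^1 = 0.43857
C(3,3)·0.71^3·0.29^0 = 0.35791
Sum = 0.796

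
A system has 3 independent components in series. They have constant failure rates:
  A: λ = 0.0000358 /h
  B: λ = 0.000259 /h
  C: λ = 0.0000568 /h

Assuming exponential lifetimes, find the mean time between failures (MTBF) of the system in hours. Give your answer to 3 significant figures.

Series of exponential components: λ_sys = Σ λ_i
λ_sys = 0.0000358 + 0.000259 + 0.0000568 = 3.5160e-04 /h
MTBF = 1 / λ_sys = 2840 h

2840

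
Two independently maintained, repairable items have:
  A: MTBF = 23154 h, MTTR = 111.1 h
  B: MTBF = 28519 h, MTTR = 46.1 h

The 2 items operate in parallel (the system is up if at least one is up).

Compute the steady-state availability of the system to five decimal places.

A(A) = MTBF/(MTBF+MTTR) = 23154/(23154+111.1) = 0.995225
A(B) = MTBF/(MTBF+MTTR) = 28519/(28519+46.1) = 0.998386
Parallel availability: 1 − (1 − 0.995225)(1 − 0.998386) = 0.99999

0.99999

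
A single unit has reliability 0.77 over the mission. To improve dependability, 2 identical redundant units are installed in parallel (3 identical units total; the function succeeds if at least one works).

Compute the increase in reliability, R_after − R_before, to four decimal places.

0.2178

R_before = 0.77
R_after = 1 − (1 − 0.77)^3 = 0.9878
ΔR = 0.9878 − 0.77 = 0.2178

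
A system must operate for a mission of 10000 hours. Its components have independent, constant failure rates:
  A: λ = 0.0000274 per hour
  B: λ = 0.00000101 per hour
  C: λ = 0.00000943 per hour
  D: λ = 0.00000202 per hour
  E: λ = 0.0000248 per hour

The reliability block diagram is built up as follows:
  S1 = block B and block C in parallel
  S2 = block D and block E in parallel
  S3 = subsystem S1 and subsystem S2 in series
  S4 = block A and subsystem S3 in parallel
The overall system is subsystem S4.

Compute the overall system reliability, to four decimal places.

R(A) = exp(−0.0000274 × 10000) = 0.760332
R(B) = exp(−0.00000101 × 10000) = 0.989951
R(C) = exp(−0.00000943 × 10000) = 0.910010
R(D) = exp(−0.00000202 × 10000) = 0.980003
R(E) = exp(−0.0000248 × 10000) = 0.780360
Parallel (B and C): 1 − (1 − 0.989951)(1 − 0.910010) = 0.999096
Parallel (D and E): 1 − (1 − 0.980003)(1 − 0.780360) = 0.995608
Series ([0.999096] and [0.995608]): 0.999096 × 0.995608 = 0.994708
Parallel (A and [0.994708]): 1 − (1 − 0.760332)(1 − 0.994708) = 0.9987

0.9987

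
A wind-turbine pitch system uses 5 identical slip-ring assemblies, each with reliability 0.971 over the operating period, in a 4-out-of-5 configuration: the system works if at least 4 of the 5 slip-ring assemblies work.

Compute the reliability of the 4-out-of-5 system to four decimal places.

R = Σ_{i=4}^{5} C(5,i) p^i (1−p)^{5−i} with p = 0.971
C(5,4)·0.971^4·0.029^1 = 0.128898
C(5,5)·0.971^5·0.029^0 = 0.863170
Sum = 0.9921

0.9921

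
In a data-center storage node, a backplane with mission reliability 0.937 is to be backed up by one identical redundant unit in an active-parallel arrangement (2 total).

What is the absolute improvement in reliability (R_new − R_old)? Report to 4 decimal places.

0.0590

R_before = 0.937
R_after = 1 − (1 − 0.937)^2 = 0.9960
ΔR = 0.9960 − 0.937 = 0.0590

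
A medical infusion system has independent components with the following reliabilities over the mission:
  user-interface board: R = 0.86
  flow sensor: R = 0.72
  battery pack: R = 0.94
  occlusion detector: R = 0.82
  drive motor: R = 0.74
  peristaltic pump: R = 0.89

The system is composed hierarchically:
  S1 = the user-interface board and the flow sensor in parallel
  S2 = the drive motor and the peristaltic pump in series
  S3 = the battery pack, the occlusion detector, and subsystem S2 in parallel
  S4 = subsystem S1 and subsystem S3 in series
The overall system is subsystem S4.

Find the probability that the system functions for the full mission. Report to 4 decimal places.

0.9573

Parallel (user-interface board and flow sensor): 1 − (1 − 0.860000)(1 − 0.720000) = 0.960800
Series (drive motor and peristaltic pump): 0.740000 × 0.890000 = 0.658600
Parallel (battery pack, occlusion detector, and [0.658600]): 1 − (1 − 0.940000)(1 − 0.820000)(1 − 0.658600) = 0.996313
Series ([0.960800] and [0.996313]): 0.960800 × 0.996313 = 0.9573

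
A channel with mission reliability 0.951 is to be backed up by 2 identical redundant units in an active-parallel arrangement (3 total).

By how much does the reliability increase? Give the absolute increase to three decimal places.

0.049

R_before = 0.951
R_after = 1 − (1 − 0.951)^3 = 1.000
ΔR = 1.000 − 0.951 = 0.049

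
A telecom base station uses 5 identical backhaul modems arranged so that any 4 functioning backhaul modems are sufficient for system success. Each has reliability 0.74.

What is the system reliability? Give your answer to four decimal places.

0.6117

R = Σ_{i=4}^{5} C(5,i) p^i (1−p)^{5−i} with p = 0.74
C(5,4)·0.74^4·0.26^1 = 0.389825
C(5,5)·0.74^5·0.26^0 = 0.221901
Sum = 0.6117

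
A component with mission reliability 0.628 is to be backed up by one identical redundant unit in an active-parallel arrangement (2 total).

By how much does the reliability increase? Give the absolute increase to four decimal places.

0.2336

R_before = 0.628
R_after = 1 − (1 − 0.628)^2 = 0.8616
ΔR = 0.8616 − 0.628 = 0.2336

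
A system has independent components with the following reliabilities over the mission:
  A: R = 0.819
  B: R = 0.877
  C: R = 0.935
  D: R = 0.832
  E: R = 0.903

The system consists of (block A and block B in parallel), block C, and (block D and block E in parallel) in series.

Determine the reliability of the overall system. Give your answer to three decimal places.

Parallel (A and B): 1 − (1 − 0.81900)(1 − 0.87700) = 0.97774
Parallel (D and E): 1 − (1 − 0.83200)(1 − 0.90300) = 0.98370
Series ([0.97774], C, and [0.98370]): 0.97774 × 0.93500 × 0.98370 = 0.899

0.899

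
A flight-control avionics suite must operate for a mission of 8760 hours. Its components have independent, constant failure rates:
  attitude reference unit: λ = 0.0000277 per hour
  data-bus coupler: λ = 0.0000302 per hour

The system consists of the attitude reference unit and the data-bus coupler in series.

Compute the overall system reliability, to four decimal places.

R(attitude reference unit) = exp(−0.0000277 × 8760) = 0.784544
R(data-bus coupler) = exp(−0.0000302 × 8760) = 0.767550
Series (attitude reference unit and data-bus coupler): 0.784544 × 0.767550 = 0.6022

0.6022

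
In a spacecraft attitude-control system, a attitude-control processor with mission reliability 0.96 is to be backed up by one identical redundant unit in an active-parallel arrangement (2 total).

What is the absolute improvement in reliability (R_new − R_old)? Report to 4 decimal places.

R_before = 0.96
R_after = 1 − (1 − 0.96)^2 = 0.9984
ΔR = 0.9984 − 0.96 = 0.0384

0.0384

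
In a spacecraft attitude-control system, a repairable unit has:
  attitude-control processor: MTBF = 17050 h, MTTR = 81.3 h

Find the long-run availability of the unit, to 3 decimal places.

0.995

A(attitude-control processor) = MTBF/(MTBF+MTTR) = 17050/(17050+81.3) = 0.995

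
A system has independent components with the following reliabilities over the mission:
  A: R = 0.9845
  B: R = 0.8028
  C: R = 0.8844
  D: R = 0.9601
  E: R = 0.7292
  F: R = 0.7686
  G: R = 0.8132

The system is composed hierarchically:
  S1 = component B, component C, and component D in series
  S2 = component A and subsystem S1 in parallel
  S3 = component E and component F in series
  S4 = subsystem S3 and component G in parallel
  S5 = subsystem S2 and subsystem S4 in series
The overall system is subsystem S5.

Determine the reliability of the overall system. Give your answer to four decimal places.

Series (B, C, and D): 0.802800 × 0.884400 × 0.960100 = 0.681667
Parallel (A and [0.681667]): 1 − (1 − 0.984500)(1 − 0.681667) = 0.995066
Series (E and F): 0.729200 × 0.768600 = 0.560463
Parallel ([0.560463] and G): 1 − (1 − 0.560463)(1 − 0.813200) = 0.917894
Series ([0.995066] and [0.917894]): 0.995066 × 0.917894 = 0.9134

0.9134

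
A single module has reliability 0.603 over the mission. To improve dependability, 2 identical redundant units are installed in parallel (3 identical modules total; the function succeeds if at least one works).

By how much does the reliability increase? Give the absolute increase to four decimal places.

R_before = 0.603
R_after = 1 − (1 − 0.603)^3 = 0.9374
ΔR = 0.9374 − 0.603 = 0.3344

0.3344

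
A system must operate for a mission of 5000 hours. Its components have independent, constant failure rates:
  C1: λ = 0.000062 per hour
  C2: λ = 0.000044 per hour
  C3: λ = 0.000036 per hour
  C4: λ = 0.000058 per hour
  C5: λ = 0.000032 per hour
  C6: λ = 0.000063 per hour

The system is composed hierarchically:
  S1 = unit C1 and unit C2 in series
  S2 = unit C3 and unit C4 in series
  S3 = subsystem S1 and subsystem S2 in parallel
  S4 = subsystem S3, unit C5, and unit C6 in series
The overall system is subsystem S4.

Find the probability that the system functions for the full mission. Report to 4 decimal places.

R(C1) = exp(−0.000062 × 5000) = 0.733447
R(C2) = exp(−0.000044 × 5000) = 0.802519
R(C3) = exp(−0.000036 × 5000) = 0.835270
R(C4) = exp(−0.000058 × 5000) = 0.748264
R(C5) = exp(−0.000032 × 5000) = 0.852144
R(C6) = exp(−0.000063 × 5000) = 0.729789
Series (C1 and C2): 0.733447 × 0.802519 = 0.588605
Series (C3 and C4): 0.835270 × 0.748264 = 0.625002
Parallel ([0.588605] and [0.625002]): 1 − (1 − 0.588605)(1 − 0.625002) = 0.845728
Series ([0.845728], C5, and C6): 0.845728 × 0.852144 × 0.729789 = 0.5259

0.5259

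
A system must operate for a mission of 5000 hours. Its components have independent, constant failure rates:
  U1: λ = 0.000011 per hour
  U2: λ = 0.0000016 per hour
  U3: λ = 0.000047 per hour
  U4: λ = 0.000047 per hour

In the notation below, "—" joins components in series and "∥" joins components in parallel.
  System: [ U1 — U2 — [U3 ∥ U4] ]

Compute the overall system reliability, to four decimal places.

R(U1) = exp(−0.000011 × 5000) = 0.946485
R(U2) = exp(−0.0000016 × 5000) = 0.992032
R(U3) = exp(−0.000047 × 5000) = 0.790571
R(U4) = exp(−0.000047 × 5000) = 0.790571
Parallel (U3 and U4): 1 − (1 − 0.790571)(1 − 0.790571) = 0.956139
Series (U1, U2, and [0.956139]): 0.946485 × 0.992032 × 0.956139 = 0.8978

0.8978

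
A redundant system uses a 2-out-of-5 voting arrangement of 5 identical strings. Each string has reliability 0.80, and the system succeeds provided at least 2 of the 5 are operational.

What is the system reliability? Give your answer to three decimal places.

R = Σ_{i=2}^{5} C(5,i) p^i (1−p)^{5−i} with p = 0.80
C(5,2)·0.80^2·0.20^3 = 0.05120
C(5,3)·0.80^3·0.20^2 = 0.20480
C(5,4)·0.80^4·0.20^1 = 0.40960
C(5,5)·0.80^5·0.20^0 = 0.32768
Sum = 0.993

0.993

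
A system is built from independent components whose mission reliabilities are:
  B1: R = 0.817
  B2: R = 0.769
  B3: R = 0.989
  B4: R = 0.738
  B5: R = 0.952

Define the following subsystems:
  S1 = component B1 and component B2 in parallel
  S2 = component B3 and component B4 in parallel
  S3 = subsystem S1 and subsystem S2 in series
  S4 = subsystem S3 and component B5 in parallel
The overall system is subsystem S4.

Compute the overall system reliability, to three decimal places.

0.998

Parallel (B1 and B2): 1 − (1 − 0.81700)(1 − 0.76900) = 0.95773
Parallel (B3 and B4): 1 − (1 − 0.98900)(1 − 0.73800) = 0.99712
Series ([0.95773] and [0.99712]): 0.95773 × 0.99712 = 0.95497
Parallel ([0.95497] and B5): 1 − (1 − 0.95497)(1 − 0.95200) = 0.998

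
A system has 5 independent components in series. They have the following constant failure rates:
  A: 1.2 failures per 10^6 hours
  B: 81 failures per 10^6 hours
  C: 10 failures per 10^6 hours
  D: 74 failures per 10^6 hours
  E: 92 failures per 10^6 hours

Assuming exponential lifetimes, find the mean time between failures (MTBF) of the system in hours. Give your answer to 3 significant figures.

Series of exponential components: λ_sys = Σ λ_i
λ_sys = 0.0000012 + 0.000081 + 0.000010 + 0.000074 + 0.000092 = 2.5820e-04 /h
MTBF = 1 / λ_sys = 3870 h

3870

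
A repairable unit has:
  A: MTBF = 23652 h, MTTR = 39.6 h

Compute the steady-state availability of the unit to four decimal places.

0.9983

A(A) = MTBF/(MTBF+MTTR) = 23652/(23652+39.6) = 0.9983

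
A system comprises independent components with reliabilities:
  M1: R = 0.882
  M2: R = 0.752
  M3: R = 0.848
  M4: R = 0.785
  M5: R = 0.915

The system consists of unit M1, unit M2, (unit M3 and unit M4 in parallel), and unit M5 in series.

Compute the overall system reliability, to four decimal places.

0.5871

Parallel (M3 and M4): 1 − (1 − 0.848000)(1 − 0.785000) = 0.967320
Series (M1, M2, [0.967320], and M5): 0.882000 × 0.752000 × 0.967320 × 0.915000 = 0.5871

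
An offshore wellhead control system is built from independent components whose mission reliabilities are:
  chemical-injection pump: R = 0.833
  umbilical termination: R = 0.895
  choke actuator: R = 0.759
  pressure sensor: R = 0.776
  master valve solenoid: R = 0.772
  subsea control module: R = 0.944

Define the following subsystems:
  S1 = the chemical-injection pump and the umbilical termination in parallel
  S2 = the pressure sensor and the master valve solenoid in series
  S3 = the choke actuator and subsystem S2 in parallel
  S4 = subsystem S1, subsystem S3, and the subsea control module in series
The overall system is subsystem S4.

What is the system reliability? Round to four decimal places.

0.8378

Parallel (chemical-injection pump and umbilical termination): 1 − (1 − 0.833000)(1 − 0.895000) = 0.982465
Series (pressure sensor and master valve solenoid): 0.776000 × 0.772000 = 0.599072
Parallel (choke actuator and [0.599072]): 1 − (1 − 0.759000)(1 − 0.599072) = 0.903376
Series ([0.982465], [0.903376], and subsea control module): 0.982465 × 0.903376 × 0.944000 = 0.8378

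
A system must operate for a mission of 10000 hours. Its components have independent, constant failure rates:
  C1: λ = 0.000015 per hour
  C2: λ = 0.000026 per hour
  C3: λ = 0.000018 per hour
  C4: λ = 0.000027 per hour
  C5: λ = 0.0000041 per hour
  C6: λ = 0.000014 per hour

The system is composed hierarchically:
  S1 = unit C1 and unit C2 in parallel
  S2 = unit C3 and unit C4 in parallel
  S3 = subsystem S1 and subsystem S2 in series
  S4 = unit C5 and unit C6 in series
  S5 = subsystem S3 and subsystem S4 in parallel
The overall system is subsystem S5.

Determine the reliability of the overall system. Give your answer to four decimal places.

0.9885

R(C1) = exp(−0.000015 × 10000) = 0.860708
R(C2) = exp(−0.000026 × 10000) = 0.771052
R(C3) = exp(−0.000018 × 10000) = 0.835270
R(C4) = exp(−0.000027 × 10000) = 0.763379
R(C5) = exp(−0.0000041 × 10000) = 0.959829
R(C6) = exp(−0.000014 × 10000) = 0.869358
Parallel (C1 and C2): 1 − (1 − 0.860708)(1 − 0.771052) = 0.968109
Parallel (C3 and C4): 1 − (1 − 0.835270)(1 − 0.763379) = 0.961021
Series ([0.968109] and [0.961021]): 0.968109 × 0.961021 = 0.930373
Series (C5 and C6): 0.959829 × 0.869358 = 0.834435
Parallel ([0.930373] and [0.834435]): 1 − (1 − 0.930373)(1 − 0.834435) = 0.9885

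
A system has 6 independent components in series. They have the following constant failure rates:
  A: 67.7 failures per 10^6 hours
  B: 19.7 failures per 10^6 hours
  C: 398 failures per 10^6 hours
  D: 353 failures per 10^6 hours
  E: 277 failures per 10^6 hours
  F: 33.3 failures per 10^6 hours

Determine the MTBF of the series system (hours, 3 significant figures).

Series of exponential components: λ_sys = Σ λ_i
λ_sys = 0.0000677 + 0.0000197 + 0.000398 + 0.000353 + 0.000277 + 0.0000333 = 1.1487e-03 /h
MTBF = 1 / λ_sys = 871 h

871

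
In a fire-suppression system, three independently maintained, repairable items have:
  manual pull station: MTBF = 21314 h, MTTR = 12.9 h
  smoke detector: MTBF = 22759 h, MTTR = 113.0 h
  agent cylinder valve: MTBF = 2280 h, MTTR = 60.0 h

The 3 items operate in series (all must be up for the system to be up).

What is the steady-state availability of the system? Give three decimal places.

0.969

A(manual pull station) = MTBF/(MTBF+MTTR) = 21314/(21314+12.9) = 0.999395
A(smoke detector) = MTBF/(MTBF+MTTR) = 22759/(22759+113.0) = 0.995059
A(agent cylinder valve) = MTBF/(MTBF+MTTR) = 2280/(2280+60.0) = 0.974359
Series availability: 0.999395 × 0.995059 × 0.974359 = 0.969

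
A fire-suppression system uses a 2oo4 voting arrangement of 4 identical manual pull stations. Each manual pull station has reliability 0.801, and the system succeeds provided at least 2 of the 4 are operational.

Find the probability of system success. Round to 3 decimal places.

R = Σ_{i=2}^{4} C(4,i) p^i (1−p)^{4−i} with p = 0.801
C(4,2)·0.801^2·0.199^2 = 0.15245
C(4,3)·0.801^3·0.199^1 = 0.40908
C(4,4)·0.801^4·0.199^0 = 0.41165
Sum = 0.973

0.973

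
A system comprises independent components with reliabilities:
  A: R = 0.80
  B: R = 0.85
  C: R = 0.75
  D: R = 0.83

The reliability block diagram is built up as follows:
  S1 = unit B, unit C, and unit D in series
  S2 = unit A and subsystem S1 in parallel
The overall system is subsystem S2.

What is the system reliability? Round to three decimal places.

Series (B, C, and D): 0.85000 × 0.75000 × 0.83000 = 0.52913
Parallel (A and [0.52913]): 1 − (1 − 0.80000)(1 − 0.52913) = 0.906

0.906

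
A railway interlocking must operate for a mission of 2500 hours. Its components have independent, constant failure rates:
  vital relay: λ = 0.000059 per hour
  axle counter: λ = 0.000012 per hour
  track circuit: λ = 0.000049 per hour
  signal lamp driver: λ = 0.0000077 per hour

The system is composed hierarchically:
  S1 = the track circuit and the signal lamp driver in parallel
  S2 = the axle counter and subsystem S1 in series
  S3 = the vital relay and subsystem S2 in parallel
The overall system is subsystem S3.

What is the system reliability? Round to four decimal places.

R(vital relay) = exp(−0.000059 × 2500) = 0.862862
R(axle counter) = exp(−0.000012 × 2500) = 0.970446
R(track circuit) = exp(−0.000049 × 2500) = 0.884706
R(signal lamp driver) = exp(−0.0000077 × 2500) = 0.980934
Parallel (track circuit and signal lamp driver): 1 − (1 − 0.884706)(1 − 0.980934) = 0.997802
Series (axle counter and [0.997802]): 0.970446 × 0.997802 = 0.968313
Parallel (vital relay and [0.968313]): 1 − (1 − 0.862862)(1 − 0.968313) = 0.9957

0.9957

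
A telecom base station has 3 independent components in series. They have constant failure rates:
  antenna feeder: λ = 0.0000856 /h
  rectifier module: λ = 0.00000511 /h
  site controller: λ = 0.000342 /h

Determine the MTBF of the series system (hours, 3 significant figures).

2310

Series of exponential components: λ_sys = Σ λ_i
λ_sys = 0.0000856 + 0.00000511 + 0.000342 = 4.3271e-04 /h
MTBF = 1 / λ_sys = 2310 h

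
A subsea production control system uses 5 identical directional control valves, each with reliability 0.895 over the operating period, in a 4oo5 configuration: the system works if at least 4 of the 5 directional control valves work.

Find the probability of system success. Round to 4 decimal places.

0.9111

R = Σ_{i=4}^{5} C(5,i) p^i (1−p)^{5−i} with p = 0.895
C(5,4)·0.895^4·0.105^1 = 0.336862
C(5,5)·0.895^5·0.105^0 = 0.574269
Sum = 0.9111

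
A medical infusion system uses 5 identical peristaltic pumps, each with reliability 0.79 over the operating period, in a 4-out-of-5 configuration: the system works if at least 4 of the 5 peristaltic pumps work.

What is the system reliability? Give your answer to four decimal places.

R = Σ_{i=4}^{5} C(5,i) p^i (1−p)^{5−i} with p = 0.79
C(5,4)·0.79^4·0.21^1 = 0.408976
C(5,5)·0.79^5·0.21^0 = 0.307706
Sum = 0.7167

0.7167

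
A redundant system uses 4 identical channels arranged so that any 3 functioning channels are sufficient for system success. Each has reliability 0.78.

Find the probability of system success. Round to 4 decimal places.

0.7878

R = Σ_{i=3}^{4} C(4,i) p^i (1−p)^{4−i} with p = 0.78
C(4,3)·0.78^3·0.22^1 = 0.417606
C(4,4)·0.78^4·0.22^0 = 0.370151
Sum = 0.7878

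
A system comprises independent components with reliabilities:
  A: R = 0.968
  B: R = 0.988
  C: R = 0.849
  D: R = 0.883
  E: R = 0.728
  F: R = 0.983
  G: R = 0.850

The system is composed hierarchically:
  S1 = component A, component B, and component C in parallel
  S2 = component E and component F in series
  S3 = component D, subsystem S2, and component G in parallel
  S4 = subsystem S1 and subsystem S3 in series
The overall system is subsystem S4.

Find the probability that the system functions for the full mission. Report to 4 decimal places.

0.9950

Parallel (A, B, and C): 1 − (1 − 0.968000)(1 − 0.988000)(1 − 0.849000) = 0.999942
Series (E and F): 0.728000 × 0.983000 = 0.715624
Parallel (D, [0.715624], and G): 1 − (1 − 0.883000)(1 − 0.715624)(1 − 0.850000) = 0.995009
Series ([0.999942] and [0.995009]): 0.999942 × 0.995009 = 0.9950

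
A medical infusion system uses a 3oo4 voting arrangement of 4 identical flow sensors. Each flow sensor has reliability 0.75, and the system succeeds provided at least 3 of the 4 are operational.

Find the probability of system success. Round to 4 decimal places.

0.7383

R = Σ_{i=3}^{4} C(4,i) p^i (1−p)^{4−i} with p = 0.75
C(4,3)·0.75^3·0.25^1 = 0.421875
C(4,4)·0.75^4·0.25^0 = 0.316406
Sum = 0.7383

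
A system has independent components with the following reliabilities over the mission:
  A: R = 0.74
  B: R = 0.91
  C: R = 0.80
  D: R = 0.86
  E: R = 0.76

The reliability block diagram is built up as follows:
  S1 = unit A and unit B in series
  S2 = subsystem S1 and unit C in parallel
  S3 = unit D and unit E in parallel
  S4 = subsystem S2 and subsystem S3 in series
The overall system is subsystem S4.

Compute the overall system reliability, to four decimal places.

0.9033

Series (A and B): 0.740000 × 0.910000 = 0.673400
Parallel ([0.673400] and C): 1 − (1 − 0.673400)(1 − 0.800000) = 0.934680
Parallel (D and E): 1 − (1 − 0.860000)(1 − 0.760000) = 0.966400
Series ([0.934680] and [0.966400]): 0.934680 × 0.966400 = 0.9033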